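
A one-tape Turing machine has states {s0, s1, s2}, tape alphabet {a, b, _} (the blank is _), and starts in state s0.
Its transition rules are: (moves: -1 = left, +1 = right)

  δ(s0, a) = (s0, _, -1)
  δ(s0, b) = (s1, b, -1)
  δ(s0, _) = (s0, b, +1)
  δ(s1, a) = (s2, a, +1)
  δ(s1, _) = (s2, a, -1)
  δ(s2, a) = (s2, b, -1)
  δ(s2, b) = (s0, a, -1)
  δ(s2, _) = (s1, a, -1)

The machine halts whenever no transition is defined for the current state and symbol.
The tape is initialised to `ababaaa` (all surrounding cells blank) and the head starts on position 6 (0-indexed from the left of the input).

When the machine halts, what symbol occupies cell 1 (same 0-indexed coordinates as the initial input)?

state=s0 head=6 tape=_ababaa[a]   (s0,a)→(s0,_,-1)
state=s0 head=5 tape=_ababa[a]_   (s0,a)→(s0,_,-1)
state=s0 head=4 tape=_abab[a]__   (s0,a)→(s0,_,-1)
state=s0 head=3 tape=_aba[b]___   (s0,b)→(s1,b,-1)
state=s1 head=2 tape=_ab[a]b___   (s1,a)→(s2,a,+1)
state=s2 head=3 tape=_aba[b]___   (s2,b)→(s0,a,-1)
state=s0 head=2 tape=_ab[a]a___   (s0,a)→(s0,_,-1)
state=s0 head=1 tape=_a[b]_a___   (s0,b)→(s1,b,-1)
state=s1 head=0 tape=_[a]b_a___   (s1,a)→(s2,a,+1)
state=s2 head=1 tape=_a[b]_a___   (s2,b)→(s0,a,-1)
state=s0 head=0 tape=_[a]a_a___   (s0,a)→(s0,_,-1)
state=s0 head=-1 tape=[_]_a_a___   (s0,_)→(s0,b,+1)
state=s0 head=0 tape=b[_]a_a___   (s0,_)→(s0,b,+1)
state=s0 head=1 tape=bb[a]_a___   (s0,a)→(s0,_,-1)
state=s0 head=0 tape=b[b]__a___   (s0,b)→(s1,b,-1)
state=s1 head=-1 tape=[b]b__a___
Cell 1 holds _ when M halts.

_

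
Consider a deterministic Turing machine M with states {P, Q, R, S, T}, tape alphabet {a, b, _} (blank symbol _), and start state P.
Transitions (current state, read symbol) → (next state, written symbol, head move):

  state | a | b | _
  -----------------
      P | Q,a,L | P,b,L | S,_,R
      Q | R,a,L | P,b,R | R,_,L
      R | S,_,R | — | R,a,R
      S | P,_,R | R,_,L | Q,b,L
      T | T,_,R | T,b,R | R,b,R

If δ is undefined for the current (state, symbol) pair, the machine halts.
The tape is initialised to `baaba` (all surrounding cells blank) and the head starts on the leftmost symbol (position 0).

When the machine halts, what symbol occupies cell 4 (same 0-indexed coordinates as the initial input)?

P | _[b]aaba_   read b → write b, move L, go to P
P | [_]baaba_   read _ → write _, move R, go to S
S | _[b]aaba_   read b → write _, move L, go to R
R | [_]_aaba_   read _ → write a, move R, go to R
R | a[_]aaba_   read _ → write a, move R, go to R
R | aa[a]aba_   read a → write _, move R, go to S
S | aa_[a]ba_   read a → write _, move R, go to P
P | aa__[b]a_   read b → write b, move L, go to P
P | aa_[_]ba_   read _ → write _, move R, go to S
S | aa__[b]a_   read b → write _, move L, go to R
R | aa_[_]_a_   read _ → write a, move R, go to R
R | aa_a[_]a_   read _ → write a, move R, go to R
R | aa_aa[a]_   read a → write _, move R, go to S
S | aa_aa_[_]   read _ → write b, move L, go to Q
Q | aa_aa[_]b   read _ → write _, move L, go to R
R | aa_a[a]_b   read a → write _, move R, go to S
S | aa_a_[_]b   read _ → write b, move L, go to Q
Q | aa_a[_]bb   read _ → write _, move L, go to R
R | aa_[a]_bb   read a → write _, move R, go to S
S | aa__[_]bb   read _ → write b, move L, go to Q
Q | aa_[_]bbb   read _ → write _, move L, go to R
R | aa[_]_bbb   read _ → write a, move R, go to R
R | aaa[_]bbb   read _ → write a, move R, go to R
R | aaaa[b]bb
Cell 4 holds b when M halts.

b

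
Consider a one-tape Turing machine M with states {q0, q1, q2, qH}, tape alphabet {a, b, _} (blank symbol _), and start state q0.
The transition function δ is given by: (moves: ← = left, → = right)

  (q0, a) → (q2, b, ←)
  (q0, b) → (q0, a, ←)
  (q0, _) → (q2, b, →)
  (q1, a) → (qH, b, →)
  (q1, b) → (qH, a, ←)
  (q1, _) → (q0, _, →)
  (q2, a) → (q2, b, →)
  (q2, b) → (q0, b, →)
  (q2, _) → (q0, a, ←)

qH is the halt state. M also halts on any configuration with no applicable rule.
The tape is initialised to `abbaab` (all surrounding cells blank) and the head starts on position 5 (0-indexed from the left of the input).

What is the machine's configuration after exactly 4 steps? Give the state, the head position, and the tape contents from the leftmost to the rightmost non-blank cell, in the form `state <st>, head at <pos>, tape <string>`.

state=q0 head=5 tape=abbaa[b]   (q0,b)→(q0,a,←)
state=q0 head=4 tape=abba[a]a   (q0,a)→(q2,b,←)
state=q2 head=3 tape=abb[a]ba   (q2,a)→(q2,b,→)
state=q2 head=4 tape=abbb[b]a   (q2,b)→(q0,b,→)
state=q0 head=5 tape=abbbb[a]
After 4 steps: state q0, head at 5, tape abbbba.

state q0, head at 5, tape abbbba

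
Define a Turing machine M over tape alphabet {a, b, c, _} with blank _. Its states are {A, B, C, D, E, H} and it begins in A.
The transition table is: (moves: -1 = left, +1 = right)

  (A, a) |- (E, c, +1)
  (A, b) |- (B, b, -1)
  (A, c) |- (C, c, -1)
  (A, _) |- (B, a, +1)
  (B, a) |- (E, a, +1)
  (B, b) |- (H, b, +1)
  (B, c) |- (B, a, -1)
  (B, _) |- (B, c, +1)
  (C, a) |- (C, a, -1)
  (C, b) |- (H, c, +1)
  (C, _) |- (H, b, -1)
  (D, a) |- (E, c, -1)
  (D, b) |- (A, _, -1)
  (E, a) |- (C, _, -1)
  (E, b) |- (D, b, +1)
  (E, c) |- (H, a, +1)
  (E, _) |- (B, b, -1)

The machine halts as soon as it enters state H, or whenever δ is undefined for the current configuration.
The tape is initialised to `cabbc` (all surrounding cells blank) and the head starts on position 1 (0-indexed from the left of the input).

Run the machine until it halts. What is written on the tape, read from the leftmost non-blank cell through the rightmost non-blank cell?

state=A head=1 tape=_c[a]bbc   (A,a)→(E,c,+1)
state=E head=2 tape=_cc[b]bc   (E,b)→(D,b,+1)
state=D head=3 tape=_ccb[b]c   (D,b)→(A,_,-1)
state=A head=2 tape=_cc[b]_c   (A,b)→(B,b,-1)
state=B head=1 tape=_c[c]b_c   (B,c)→(B,a,-1)
state=B head=0 tape=_[c]ab_c   (B,c)→(B,a,-1)
state=B head=-1 tape=[_]aab_c   (B,_)→(B,c,+1)
state=B head=0 tape=c[a]ab_c   (B,a)→(E,a,+1)
state=E head=1 tape=ca[a]b_c   (E,a)→(C,_,-1)
state=C head=0 tape=c[a]_b_c   (C,a)→(C,a,-1)
state=C head=-1 tape=[c]a_b_c
The non-blank tape span at halt is ca_b_c.

ca_b_c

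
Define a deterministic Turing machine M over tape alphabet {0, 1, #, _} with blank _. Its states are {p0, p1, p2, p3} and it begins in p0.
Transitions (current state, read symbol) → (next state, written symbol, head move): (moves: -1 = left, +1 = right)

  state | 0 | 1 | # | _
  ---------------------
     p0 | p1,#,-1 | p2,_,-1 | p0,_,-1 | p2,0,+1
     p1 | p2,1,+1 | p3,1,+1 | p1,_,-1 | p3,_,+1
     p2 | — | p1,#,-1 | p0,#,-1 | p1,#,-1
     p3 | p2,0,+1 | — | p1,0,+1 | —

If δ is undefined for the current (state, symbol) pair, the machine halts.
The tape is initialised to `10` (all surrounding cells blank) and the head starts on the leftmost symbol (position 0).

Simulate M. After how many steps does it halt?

p0 | ___[1]0___   read 1 → write _, move -1, go to p2
p2 | __[_]_0___   read _ → write #, move -1, go to p1
p1 | _[_]#_0___   read _ → write _, move +1, go to p3
p3 | __[#]_0___   read # → write 0, move +1, go to p1
p1 | __0[_]0___   read _ → write _, move +1, go to p3
p3 | __0_[0]___   read 0 → write 0, move +1, go to p2
p2 | __0_0[_]__   read _ → write #, move -1, go to p1
p1 | __0_[0]#__   read 0 → write 1, move +1, go to p2
p2 | __0_1[#]__   read # → write #, move -1, go to p0
p0 | __0_[1]#__   read 1 → write _, move -1, go to p2
p2 | __0[_]_#__   read _ → write #, move -1, go to p1
p1 | __[0]#_#__   read 0 → write 1, move +1, go to p2
p2 | __1[#]_#__   read # → write #, move -1, go to p0
p0 | __[1]#_#__   read 1 → write _, move -1, go to p2
p2 | _[_]_#_#__   read _ → write #, move -1, go to p1
p1 | [_]#_#_#__   read _ → write _, move +1, go to p3
p3 | _[#]_#_#__   read # → write 0, move +1, go to p1
p1 | _0[_]#_#__   read _ → write _, move +1, go to p3
p3 | _0_[#]_#__   read # → write 0, move +1, go to p1
p1 | _0_0[_]#__   read _ → write _, move +1, go to p3
p3 | _0_0_[#]__   read # → write 0, move +1, go to p1
p1 | _0_0_0[_]_   read _ → write _, move +1, go to p3
p3 | _0_0_0_[_]
M halts after 22 transitions.

22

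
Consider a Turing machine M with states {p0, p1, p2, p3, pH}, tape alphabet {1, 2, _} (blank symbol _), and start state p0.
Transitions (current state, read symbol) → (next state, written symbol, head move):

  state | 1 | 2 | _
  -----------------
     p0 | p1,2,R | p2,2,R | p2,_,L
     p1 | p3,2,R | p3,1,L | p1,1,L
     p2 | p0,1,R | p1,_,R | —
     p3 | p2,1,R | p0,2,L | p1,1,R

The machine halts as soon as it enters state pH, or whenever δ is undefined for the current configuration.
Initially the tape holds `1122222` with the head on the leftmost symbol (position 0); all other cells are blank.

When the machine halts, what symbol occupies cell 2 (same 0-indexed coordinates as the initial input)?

1

p0 | [1]122222____   read 1 → write 2, move R, go to p1
p1 | 2[1]22222____   read 1 → write 2, move R, go to p3
p3 | 22[2]2222____   read 2 → write 2, move L, go to p0
p0 | 2[2]22222____   read 2 → write 2, move R, go to p2
p2 | 22[2]2222____   read 2 → write _, move R, go to p1
p1 | 22_[2]222____   read 2 → write 1, move L, go to p3
p3 | 22[_]1222____   read _ → write 1, move R, go to p1
p1 | 221[1]222____   read 1 → write 2, move R, go to p3
p3 | 2212[2]22____   read 2 → write 2, move L, go to p0
p0 | 221[2]222____   read 2 → write 2, move R, go to p2
p2 | 2212[2]22____   read 2 → write _, move R, go to p1
p1 | 2212_[2]2____   read 2 → write 1, move L, go to p3
p3 | 2212[_]12____   read _ → write 1, move R, go to p1
p1 | 22121[1]2____   read 1 → write 2, move R, go to p3
p3 | 221212[2]____   read 2 → write 2, move L, go to p0
p0 | 22121[2]2____   read 2 → write 2, move R, go to p2
p2 | 221212[2]____   read 2 → write _, move R, go to p1
p1 | 221212_[_]___   read _ → write 1, move L, go to p1
p1 | 221212[_]1___   read _ → write 1, move L, go to p1
p1 | 22121[2]11___   read 2 → write 1, move L, go to p3
p3 | 2212[1]111___   read 1 → write 1, move R, go to p2
p2 | 22121[1]11___   read 1 → write 1, move R, go to p0
p0 | 221211[1]1___   read 1 → write 2, move R, go to p1
p1 | 2212112[1]___   read 1 → write 2, move R, go to p3
p3 | 22121122[_]__   read _ → write 1, move R, go to p1
p1 | 221211221[_]_   read _ → write 1, move L, go to p1
p1 | 22121122[1]1_   read 1 → write 2, move R, go to p3
p3 | 221211222[1]_   read 1 → write 1, move R, go to p2
p2 | 2212112221[_]
Cell 2 holds 1 when M halts.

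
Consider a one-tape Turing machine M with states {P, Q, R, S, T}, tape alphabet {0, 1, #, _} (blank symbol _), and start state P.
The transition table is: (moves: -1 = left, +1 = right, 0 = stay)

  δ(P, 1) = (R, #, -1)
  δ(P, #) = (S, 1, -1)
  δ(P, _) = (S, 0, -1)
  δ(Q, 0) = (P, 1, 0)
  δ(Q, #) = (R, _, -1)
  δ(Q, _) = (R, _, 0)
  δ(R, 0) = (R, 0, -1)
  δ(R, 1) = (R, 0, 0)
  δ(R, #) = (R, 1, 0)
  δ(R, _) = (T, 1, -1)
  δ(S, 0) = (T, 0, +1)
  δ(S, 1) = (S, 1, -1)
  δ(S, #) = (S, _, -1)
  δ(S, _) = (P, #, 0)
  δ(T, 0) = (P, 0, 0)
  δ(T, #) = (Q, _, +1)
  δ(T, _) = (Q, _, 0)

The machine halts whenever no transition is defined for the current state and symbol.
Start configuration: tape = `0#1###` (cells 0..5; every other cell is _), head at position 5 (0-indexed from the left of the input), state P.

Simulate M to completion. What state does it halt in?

P | 0#1##[#]   read # → write 1, move -1, go to S
S | 0#1#[#]1   read # → write _, move -1, go to S
S | 0#1[#]_1   read # → write _, move -1, go to S
S | 0#[1]__1   read 1 → write 1, move -1, go to S
S | 0[#]1__1   read # → write _, move -1, go to S
S | [0]_1__1   read 0 → write 0, move +1, go to T
T | 0[_]1__1   read _ → write _, move 0, go to Q
Q | 0[_]1__1   read _ → write _, move 0, go to R
R | 0[_]1__1   read _ → write 1, move -1, go to T
T | [0]11__1   read 0 → write 0, move 0, go to P
P | [0]11__1
No transition is defined for (P, 0); M halts in state P.

P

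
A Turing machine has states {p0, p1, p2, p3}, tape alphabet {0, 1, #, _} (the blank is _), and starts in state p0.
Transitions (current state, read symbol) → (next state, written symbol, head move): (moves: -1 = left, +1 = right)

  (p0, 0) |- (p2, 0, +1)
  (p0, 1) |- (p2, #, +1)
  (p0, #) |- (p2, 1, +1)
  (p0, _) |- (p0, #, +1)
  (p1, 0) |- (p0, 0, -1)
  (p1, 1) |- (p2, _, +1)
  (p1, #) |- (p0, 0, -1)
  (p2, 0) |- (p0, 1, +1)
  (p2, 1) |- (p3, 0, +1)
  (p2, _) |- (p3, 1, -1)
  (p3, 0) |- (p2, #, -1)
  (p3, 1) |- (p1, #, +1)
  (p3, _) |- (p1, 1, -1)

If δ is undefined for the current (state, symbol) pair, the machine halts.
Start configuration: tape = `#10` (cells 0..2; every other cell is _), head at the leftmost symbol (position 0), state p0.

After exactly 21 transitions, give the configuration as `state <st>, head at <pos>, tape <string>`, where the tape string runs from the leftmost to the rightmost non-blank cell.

state p3, head at 5, tape 1#111#1

state=p0 head=0 tape=[#]10____   (p0,#)→(p2,1,+1)
state=p2 head=1 tape=1[1]0____   (p2,1)→(p3,0,+1)
state=p3 head=2 tape=10[0]____   (p3,0)→(p2,#,-1)
state=p2 head=1 tape=1[0]#____   (p2,0)→(p0,1,+1)
state=p0 head=2 tape=11[#]____   (p0,#)→(p2,1,+1)
state=p2 head=3 tape=111[_]___   (p2,_)→(p3,1,-1)
state=p3 head=2 tape=11[1]1___   (p3,1)→(p1,#,+1)
state=p1 head=3 tape=11#[1]___   (p1,1)→(p2,_,+1)
state=p2 head=4 tape=11#_[_]__   (p2,_)→(p3,1,-1)
state=p3 head=3 tape=11#[_]1__   (p3,_)→(p1,1,-1)
state=p1 head=2 tape=11[#]11__   (p1,#)→(p0,0,-1)
state=p0 head=1 tape=1[1]011__   (p0,1)→(p2,#,+1)
state=p2 head=2 tape=1#[0]11__   (p2,0)→(p0,1,+1)
state=p0 head=3 tape=1#1[1]1__   (p0,1)→(p2,#,+1)
state=p2 head=4 tape=1#1#[1]__   (p2,1)→(p3,0,+1)
state=p3 head=5 tape=1#1#0[_]_   (p3,_)→(p1,1,-1)
state=p1 head=4 tape=1#1#[0]1_   (p1,0)→(p0,0,-1)
state=p0 head=3 tape=1#1[#]01_   (p0,#)→(p2,1,+1)
state=p2 head=4 tape=1#11[0]1_   (p2,0)→(p0,1,+1)
state=p0 head=5 tape=1#111[1]_   (p0,1)→(p2,#,+1)
state=p2 head=6 tape=1#111#[_]   (p2,_)→(p3,1,-1)
state=p3 head=5 tape=1#111[#]1
After 21 steps: state p3, head at 5, tape 1#111#1.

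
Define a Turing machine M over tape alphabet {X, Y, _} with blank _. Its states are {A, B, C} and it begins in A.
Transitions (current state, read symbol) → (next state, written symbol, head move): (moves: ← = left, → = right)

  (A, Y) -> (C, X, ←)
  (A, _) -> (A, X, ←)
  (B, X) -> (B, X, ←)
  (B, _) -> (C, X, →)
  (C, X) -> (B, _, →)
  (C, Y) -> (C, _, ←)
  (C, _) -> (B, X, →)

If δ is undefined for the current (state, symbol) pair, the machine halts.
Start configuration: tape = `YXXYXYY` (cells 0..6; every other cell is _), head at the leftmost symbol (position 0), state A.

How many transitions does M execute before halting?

15

A | __[Y]XXYXYY   read Y → write X, move ←, go to C
C | _[_]XXXYXYY   read _ → write X, move →, go to B
B | _X[X]XXYXYY   read X → write X, move ←, go to B
B | _[X]XXXYXYY   read X → write X, move ←, go to B
B | [_]XXXXYXYY   read _ → write X, move →, go to C
C | X[X]XXXYXYY   read X → write _, move →, go to B
B | X_[X]XXYXYY   read X → write X, move ←, go to B
B | X[_]XXXYXYY   read _ → write X, move →, go to C
C | XX[X]XXYXYY   read X → write _, move →, go to B
B | XX_[X]XYXYY   read X → write X, move ←, go to B
B | XX[_]XXYXYY   read _ → write X, move →, go to C
C | XXX[X]XYXYY   read X → write _, move →, go to B
B | XXX_[X]YXYY   read X → write X, move ←, go to B
B | XXX[_]XYXYY   read _ → write X, move →, go to C
C | XXXX[X]YXYY   read X → write _, move →, go to B
B | XXXX_[Y]XYY
M halts after 15 transitions.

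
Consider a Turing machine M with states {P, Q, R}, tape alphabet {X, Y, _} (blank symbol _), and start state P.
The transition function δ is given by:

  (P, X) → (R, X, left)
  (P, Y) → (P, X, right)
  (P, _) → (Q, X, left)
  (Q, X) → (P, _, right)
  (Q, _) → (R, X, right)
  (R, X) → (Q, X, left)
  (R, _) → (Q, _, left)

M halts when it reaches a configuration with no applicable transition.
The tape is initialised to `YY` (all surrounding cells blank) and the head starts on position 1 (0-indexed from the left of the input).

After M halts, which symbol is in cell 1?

state=P head=1 tape=Y[Y]_   (P,Y)→(P,X,right)
state=P head=2 tape=YX[_]   (P,_)→(Q,X,left)
state=Q head=1 tape=Y[X]X   (Q,X)→(P,_,right)
state=P head=2 tape=Y_[X]   (P,X)→(R,X,left)
state=R head=1 tape=Y[_]X   (R,_)→(Q,_,left)
state=Q head=0 tape=[Y]_X
Cell 1 holds _ when M halts.

_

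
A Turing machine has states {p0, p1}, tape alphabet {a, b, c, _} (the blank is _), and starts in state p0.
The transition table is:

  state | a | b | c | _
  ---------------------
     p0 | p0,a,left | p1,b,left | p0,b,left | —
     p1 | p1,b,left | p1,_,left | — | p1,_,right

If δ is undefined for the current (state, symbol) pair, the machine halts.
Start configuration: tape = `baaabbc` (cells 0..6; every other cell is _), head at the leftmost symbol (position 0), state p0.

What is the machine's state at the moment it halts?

state=p0 head=0 tape=_[b]aaabbc   (p0,b)→(p1,b,left)
state=p1 head=-1 tape=[_]baaabbc   (p1,_)→(p1,_,right)
state=p1 head=0 tape=_[b]aaabbc   (p1,b)→(p1,_,left)
state=p1 head=-1 tape=[_]_aaabbc   (p1,_)→(p1,_,right)
state=p1 head=0 tape=_[_]aaabbc   (p1,_)→(p1,_,right)
state=p1 head=1 tape=__[a]aabbc   (p1,a)→(p1,b,left)
state=p1 head=0 tape=_[_]baabbc   (p1,_)→(p1,_,right)
state=p1 head=1 tape=__[b]aabbc   (p1,b)→(p1,_,left)
state=p1 head=0 tape=_[_]_aabbc   (p1,_)→(p1,_,right)
state=p1 head=1 tape=__[_]aabbc   (p1,_)→(p1,_,right)
state=p1 head=2 tape=___[a]abbc   (p1,a)→(p1,b,left)
state=p1 head=1 tape=__[_]babbc   (p1,_)→(p1,_,right)
state=p1 head=2 tape=___[b]abbc   (p1,b)→(p1,_,left)
state=p1 head=1 tape=__[_]_abbc   (p1,_)→(p1,_,right)
state=p1 head=2 tape=___[_]abbc   (p1,_)→(p1,_,right)
state=p1 head=3 tape=____[a]bbc   (p1,a)→(p1,b,left)
state=p1 head=2 tape=___[_]bbbc   (p1,_)→(p1,_,right)
state=p1 head=3 tape=____[b]bbc   (p1,b)→(p1,_,left)
state=p1 head=2 tape=___[_]_bbc   (p1,_)→(p1,_,right)
state=p1 head=3 tape=____[_]bbc   (p1,_)→(p1,_,right)
state=p1 head=4 tape=_____[b]bc   (p1,b)→(p1,_,left)
state=p1 head=3 tape=____[_]_bc   (p1,_)→(p1,_,right)
state=p1 head=4 tape=_____[_]bc   (p1,_)→(p1,_,right)
state=p1 head=5 tape=______[b]c   (p1,b)→(p1,_,left)
state=p1 head=4 tape=_____[_]_c   (p1,_)→(p1,_,right)
state=p1 head=5 tape=______[_]c   (p1,_)→(p1,_,right)
state=p1 head=6 tape=_______[c]
No transition is defined for (p1, c); M halts in state p1.

p1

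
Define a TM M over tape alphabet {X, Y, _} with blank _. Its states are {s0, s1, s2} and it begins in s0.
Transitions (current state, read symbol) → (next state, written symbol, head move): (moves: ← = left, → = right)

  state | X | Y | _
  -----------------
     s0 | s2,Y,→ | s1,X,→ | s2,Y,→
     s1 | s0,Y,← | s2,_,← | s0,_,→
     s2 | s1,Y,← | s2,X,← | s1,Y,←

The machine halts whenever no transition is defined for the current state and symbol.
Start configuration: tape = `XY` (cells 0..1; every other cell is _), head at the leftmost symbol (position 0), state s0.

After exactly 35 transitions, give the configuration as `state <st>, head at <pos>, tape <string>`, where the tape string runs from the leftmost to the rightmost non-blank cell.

s0 | ______[X]Y   read X → write Y, move →, go to s2
s2 | ______Y[Y]   read Y → write X, move ←, go to s2
s2 | ______[Y]X   read Y → write X, move ←, go to s2
s2 | _____[_]XX   read _ → write Y, move ←, go to s1
s1 | ____[_]YXX   read _ → write _, move →, go to s0
s0 | _____[Y]XX   read Y → write X, move →, go to s1
s1 | _____X[X]X   read X → write Y, move ←, go to s0
s0 | _____[X]YX   read X → write Y, move →, go to s2
s2 | _____Y[Y]X   read Y → write X, move ←, go to s2
s2 | _____[Y]XX   read Y → write X, move ←, go to s2
s2 | ____[_]XXX   read _ → write Y, move ←, go to s1
s1 | ___[_]YXXX   read _ → write _, move →, go to s0
s0 | ____[Y]XXX   read Y → write X, move →, go to s1
s1 | ____X[X]XX   read X → write Y, move ←, go to s0
s0 | ____[X]YXX   read X → write Y, move →, go to s2
s2 | ____Y[Y]XX   read Y → write X, move ←, go to s2
s2 | ____[Y]XXX   read Y → write X, move ←, go to s2
s2 | ___[_]XXXX   read _ → write Y, move ←, go to s1
s1 | __[_]YXXXX   read _ → write _, move →, go to s0
s0 | ___[Y]XXXX   read Y → write X, move →, go to s1
s1 | ___X[X]XXX   read X → write Y, move ←, go to s0
s0 | ___[X]YXXX   read X → write Y, move →, go to s2
s2 | ___Y[Y]XXX   read Y → write X, move ←, go to s2
s2 | ___[Y]XXXX   read Y → write X, move ←, go to s2
s2 | __[_]XXXXX   read _ → write Y, move ←, go to s1
s1 | _[_]YXXXXX   read _ → write _, move →, go to s0
s0 | __[Y]XXXXX   read Y → write X, move →, go to s1
s1 | __X[X]XXXX   read X → write Y, move ←, go to s0
s0 | __[X]YXXXX   read X → write Y, move →, go to s2
s2 | __Y[Y]XXXX   read Y → write X, move ←, go to s2
s2 | __[Y]XXXXX   read Y → write X, move ←, go to s2
s2 | _[_]XXXXXX   read _ → write Y, move ←, go to s1
s1 | [_]YXXXXXX   read _ → write _, move →, go to s0
s0 | _[Y]XXXXXX   read Y → write X, move →, go to s1
s1 | _X[X]XXXXX   read X → write Y, move ←, go to s0
s0 | _[X]YXXXXX
After 35 steps: state s0, head at -5, tape XYXXXXX.

state s0, head at -5, tape XYXXXXX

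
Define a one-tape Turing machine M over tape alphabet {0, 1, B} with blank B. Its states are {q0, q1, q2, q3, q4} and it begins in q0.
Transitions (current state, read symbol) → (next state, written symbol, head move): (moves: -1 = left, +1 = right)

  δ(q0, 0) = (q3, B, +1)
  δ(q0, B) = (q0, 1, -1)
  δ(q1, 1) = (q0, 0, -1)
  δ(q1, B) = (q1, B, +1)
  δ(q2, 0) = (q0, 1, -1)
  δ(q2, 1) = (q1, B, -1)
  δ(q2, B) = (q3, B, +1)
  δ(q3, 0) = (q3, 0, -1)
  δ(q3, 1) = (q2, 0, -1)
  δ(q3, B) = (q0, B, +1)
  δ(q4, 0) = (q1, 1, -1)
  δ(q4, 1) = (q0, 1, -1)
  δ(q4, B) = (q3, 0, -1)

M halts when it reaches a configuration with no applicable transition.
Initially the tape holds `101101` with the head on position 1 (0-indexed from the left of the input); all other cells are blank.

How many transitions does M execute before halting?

27

q0 | 1[0]1101BB   read 0 → write B, move +1, go to q3
q3 | 1B[1]101BB   read 1 → write 0, move -1, go to q2
q2 | 1[B]0101BB   read B → write B, move +1, go to q3
q3 | 1B[0]101BB   read 0 → write 0, move -1, go to q3
q3 | 1[B]0101BB   read B → write B, move +1, go to q0
q0 | 1B[0]101BB   read 0 → write B, move +1, go to q3
q3 | 1BB[1]01BB   read 1 → write 0, move -1, go to q2
q2 | 1B[B]001BB   read B → write B, move +1, go to q3
q3 | 1BB[0]01BB   read 0 → write 0, move -1, go to q3
q3 | 1B[B]001BB   read B → write B, move +1, go to q0
q0 | 1BB[0]01BB   read 0 → write B, move +1, go to q3
q3 | 1BBB[0]1BB   read 0 → write 0, move -1, go to q3
q3 | 1BB[B]01BB   read B → write B, move +1, go to q0
q0 | 1BBB[0]1BB   read 0 → write B, move +1, go to q3
q3 | 1BBBB[1]BB   read 1 → write 0, move -1, go to q2
q2 | 1BBB[B]0BB   read B → write B, move +1, go to q3
q3 | 1BBBB[0]BB   read 0 → write 0, move -1, go to q3
q3 | 1BBB[B]0BB   read B → write B, move +1, go to q0
q0 | 1BBBB[0]BB   read 0 → write B, move +1, go to q3
q3 | 1BBBBB[B]B   read B → write B, move +1, go to q0
q0 | 1BBBBBB[B]   read B → write 1, move -1, go to q0
q0 | 1BBBBB[B]1   read B → write 1, move -1, go to q0
q0 | 1BBBB[B]11   read B → write 1, move -1, go to q0
q0 | 1BBB[B]111   read B → write 1, move -1, go to q0
q0 | 1BB[B]1111   read B → write 1, move -1, go to q0
q0 | 1B[B]11111   read B → write 1, move -1, go to q0
q0 | 1[B]111111   read B → write 1, move -1, go to q0
q0 | [1]1111111
M halts after 27 transitions.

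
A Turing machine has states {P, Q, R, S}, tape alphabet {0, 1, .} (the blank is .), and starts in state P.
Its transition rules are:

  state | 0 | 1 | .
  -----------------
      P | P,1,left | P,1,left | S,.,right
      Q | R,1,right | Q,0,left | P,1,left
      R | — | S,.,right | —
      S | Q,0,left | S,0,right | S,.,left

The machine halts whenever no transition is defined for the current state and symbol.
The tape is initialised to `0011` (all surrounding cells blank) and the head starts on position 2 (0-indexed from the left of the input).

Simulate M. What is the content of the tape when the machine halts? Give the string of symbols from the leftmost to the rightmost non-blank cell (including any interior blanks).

0010

state=P head=2 tape=.00[1]1.   (P,1)→(P,1,left)
state=P head=1 tape=.0[0]11.   (P,0)→(P,1,left)
state=P head=0 tape=.[0]111.   (P,0)→(P,1,left)
state=P head=-1 tape=[.]1111.   (P,.)→(S,.,right)
state=S head=0 tape=.[1]111.   (S,1)→(S,0,right)
state=S head=1 tape=.0[1]11.   (S,1)→(S,0,right)
state=S head=2 tape=.00[1]1.   (S,1)→(S,0,right)
state=S head=3 tape=.000[1].   (S,1)→(S,0,right)
state=S head=4 tape=.0000[.]   (S,.)→(S,.,left)
state=S head=3 tape=.000[0].   (S,0)→(Q,0,left)
state=Q head=2 tape=.00[0]0.   (Q,0)→(R,1,right)
state=R head=3 tape=.001[0].
The non-blank tape span at halt is 0010.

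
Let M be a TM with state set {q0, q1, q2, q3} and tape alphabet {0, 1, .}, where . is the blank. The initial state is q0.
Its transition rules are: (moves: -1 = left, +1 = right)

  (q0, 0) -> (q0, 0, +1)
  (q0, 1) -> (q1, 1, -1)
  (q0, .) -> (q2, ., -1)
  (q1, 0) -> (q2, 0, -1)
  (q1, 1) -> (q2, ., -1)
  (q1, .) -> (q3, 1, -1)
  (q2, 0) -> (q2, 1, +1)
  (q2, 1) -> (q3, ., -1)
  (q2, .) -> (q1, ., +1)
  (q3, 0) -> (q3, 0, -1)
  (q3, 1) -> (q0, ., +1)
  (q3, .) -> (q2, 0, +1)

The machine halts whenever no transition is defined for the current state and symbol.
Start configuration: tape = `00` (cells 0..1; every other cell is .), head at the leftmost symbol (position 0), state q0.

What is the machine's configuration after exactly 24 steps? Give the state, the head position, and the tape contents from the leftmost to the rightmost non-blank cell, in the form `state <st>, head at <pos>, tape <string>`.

q0 | [0]0....   read 0 → write 0, move +1, go to q0
q0 | 0[0]....   read 0 → write 0, move +1, go to q0
q0 | 00[.]...   read . → write ., move -1, go to q2
q2 | 0[0]....   read 0 → write 1, move +1, go to q2
q2 | 01[.]...   read . → write ., move +1, go to q1
q1 | 01.[.]..   read . → write 1, move -1, go to q3
q3 | 01[.]1..   read . → write 0, move +1, go to q2
q2 | 010[1]..   read 1 → write ., move -1, go to q3
q3 | 01[0]...   read 0 → write 0, move -1, go to q3
q3 | 0[1]0...   read 1 → write ., move +1, go to q0
q0 | 0.[0]...   read 0 → write 0, move +1, go to q0
q0 | 0.0[.]..   read . → write ., move -1, go to q2
q2 | 0.[0]...   read 0 → write 1, move +1, go to q2
q2 | 0.1[.]..   read . → write ., move +1, go to q1
q1 | 0.1.[.].   read . → write 1, move -1, go to q3
q3 | 0.1[.]1.   read . → write 0, move +1, go to q2
q2 | 0.10[1].   read 1 → write ., move -1, go to q3
q3 | 0.1[0]..   read 0 → write 0, move -1, go to q3
q3 | 0.[1]0..   read 1 → write ., move +1, go to q0
q0 | 0..[0]..   read 0 → write 0, move +1, go to q0
q0 | 0..0[.].   read . → write ., move -1, go to q2
q2 | 0..[0]..   read 0 → write 1, move +1, go to q2
q2 | 0..1[.].   read . → write ., move +1, go to q1
q1 | 0..1.[.]   read . → write 1, move -1, go to q3
q3 | 0..1[.]1
After 24 steps: state q3, head at 4, tape 0..1.1.

state q3, head at 4, tape 0..1.1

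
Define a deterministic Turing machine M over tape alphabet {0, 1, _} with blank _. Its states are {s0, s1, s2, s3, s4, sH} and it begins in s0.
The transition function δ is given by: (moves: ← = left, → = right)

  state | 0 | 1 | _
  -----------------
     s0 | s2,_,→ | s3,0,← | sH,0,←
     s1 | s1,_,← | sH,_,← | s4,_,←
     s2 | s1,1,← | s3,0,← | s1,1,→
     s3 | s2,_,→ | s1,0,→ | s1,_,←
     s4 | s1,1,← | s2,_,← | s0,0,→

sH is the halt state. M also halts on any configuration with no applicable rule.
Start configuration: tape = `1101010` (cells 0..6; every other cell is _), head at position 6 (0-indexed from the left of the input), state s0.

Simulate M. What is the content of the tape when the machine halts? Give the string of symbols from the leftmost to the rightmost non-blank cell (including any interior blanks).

s0 | 110101[0]__   read 0 → write _, move →, go to s2
s2 | 110101_[_]_   read _ → write 1, move →, go to s1
s1 | 110101_1[_]   read _ → write _, move ←, go to s4
s4 | 110101_[1]_   read 1 → write _, move ←, go to s2
s2 | 110101[_]__   read _ → write 1, move →, go to s1
s1 | 1101011[_]_   read _ → write _, move ←, go to s4
s4 | 110101[1]__   read 1 → write _, move ←, go to s2
s2 | 11010[1]___   read 1 → write 0, move ←, go to s3
s3 | 1101[0]0___   read 0 → write _, move →, go to s2
s2 | 1101_[0]___   read 0 → write 1, move ←, go to s1
s1 | 1101[_]1___   read _ → write _, move ←, go to s4
s4 | 110[1]_1___   read 1 → write _, move ←, go to s2
s2 | 11[0]__1___   read 0 → write 1, move ←, go to s1
s1 | 1[1]1__1___   read 1 → write _, move ←, go to sH
sH | [1]_1__1___
The non-blank tape span at halt is 1_1__1.

1_1__1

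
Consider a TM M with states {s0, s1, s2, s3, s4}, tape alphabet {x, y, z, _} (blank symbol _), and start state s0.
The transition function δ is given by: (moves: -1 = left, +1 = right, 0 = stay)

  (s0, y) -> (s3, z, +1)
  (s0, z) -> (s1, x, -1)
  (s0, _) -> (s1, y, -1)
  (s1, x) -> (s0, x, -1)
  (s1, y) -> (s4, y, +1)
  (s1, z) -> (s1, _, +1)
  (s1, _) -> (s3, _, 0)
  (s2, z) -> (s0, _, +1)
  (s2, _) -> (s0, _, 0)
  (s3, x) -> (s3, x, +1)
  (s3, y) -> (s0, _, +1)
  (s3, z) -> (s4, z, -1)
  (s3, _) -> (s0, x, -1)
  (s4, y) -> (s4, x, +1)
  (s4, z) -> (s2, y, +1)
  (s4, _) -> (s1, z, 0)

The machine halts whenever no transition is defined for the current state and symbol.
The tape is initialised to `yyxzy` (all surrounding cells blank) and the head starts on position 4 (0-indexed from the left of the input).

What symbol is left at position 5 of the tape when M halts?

state=s0 head=4 tape=yyxz[y]_   (s0,y)→(s3,z,+1)
state=s3 head=5 tape=yyxzz[_]   (s3,_)→(s0,x,-1)
state=s0 head=4 tape=yyxz[z]x   (s0,z)→(s1,x,-1)
state=s1 head=3 tape=yyx[z]xx   (s1,z)→(s1,_,+1)
state=s1 head=4 tape=yyx_[x]x   (s1,x)→(s0,x,-1)
state=s0 head=3 tape=yyx[_]xx   (s0,_)→(s1,y,-1)
state=s1 head=2 tape=yy[x]yxx   (s1,x)→(s0,x,-1)
state=s0 head=1 tape=y[y]xyxx   (s0,y)→(s3,z,+1)
state=s3 head=2 tape=yz[x]yxx   (s3,x)→(s3,x,+1)
state=s3 head=3 tape=yzx[y]xx   (s3,y)→(s0,_,+1)
state=s0 head=4 tape=yzx_[x]x
Cell 5 holds x when M halts.

x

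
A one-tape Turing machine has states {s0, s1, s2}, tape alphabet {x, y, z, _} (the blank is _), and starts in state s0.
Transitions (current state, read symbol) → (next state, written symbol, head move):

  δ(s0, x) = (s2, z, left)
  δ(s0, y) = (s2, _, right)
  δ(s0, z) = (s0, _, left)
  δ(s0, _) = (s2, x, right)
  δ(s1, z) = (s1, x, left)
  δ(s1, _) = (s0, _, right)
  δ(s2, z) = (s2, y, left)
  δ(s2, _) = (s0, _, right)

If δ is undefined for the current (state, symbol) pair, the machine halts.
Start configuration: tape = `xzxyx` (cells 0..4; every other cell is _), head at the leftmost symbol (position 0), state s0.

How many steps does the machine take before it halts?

14

s0 | _[x]zxyx   read x → write z, move left, go to s2
s2 | [_]zzxyx   read _ → write _, move right, go to s0
s0 | _[z]zxyx   read z → write _, move left, go to s0
s0 | [_]_zxyx   read _ → write x, move right, go to s2
s2 | x[_]zxyx   read _ → write _, move right, go to s0
s0 | x_[z]xyx   read z → write _, move left, go to s0
s0 | x[_]_xyx   read _ → write x, move right, go to s2
s2 | xx[_]xyx   read _ → write _, move right, go to s0
s0 | xx_[x]yx   read x → write z, move left, go to s2
s2 | xx[_]zyx   read _ → write _, move right, go to s0
s0 | xx_[z]yx   read z → write _, move left, go to s0
s0 | xx[_]_yx   read _ → write x, move right, go to s2
s2 | xxx[_]yx   read _ → write _, move right, go to s0
s0 | xxx_[y]x   read y → write _, move right, go to s2
s2 | xxx__[x]
M halts after 14 transitions.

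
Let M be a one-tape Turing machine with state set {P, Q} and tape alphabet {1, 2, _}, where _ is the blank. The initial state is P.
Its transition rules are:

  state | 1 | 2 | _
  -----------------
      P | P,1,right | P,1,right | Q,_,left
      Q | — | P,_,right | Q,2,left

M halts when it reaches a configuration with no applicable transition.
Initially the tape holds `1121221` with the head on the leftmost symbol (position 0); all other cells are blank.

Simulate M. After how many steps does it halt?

8

P | [1]121221_   read 1 → write 1, move right, go to P
P | 1[1]21221_   read 1 → write 1, move right, go to P
P | 11[2]1221_   read 2 → write 1, move right, go to P
P | 111[1]221_   read 1 → write 1, move right, go to P
P | 1111[2]21_   read 2 → write 1, move right, go to P
P | 11111[2]1_   read 2 → write 1, move right, go to P
P | 111111[1]_   read 1 → write 1, move right, go to P
P | 1111111[_]   read _ → write _, move left, go to Q
Q | 111111[1]_
M halts after 8 transitions.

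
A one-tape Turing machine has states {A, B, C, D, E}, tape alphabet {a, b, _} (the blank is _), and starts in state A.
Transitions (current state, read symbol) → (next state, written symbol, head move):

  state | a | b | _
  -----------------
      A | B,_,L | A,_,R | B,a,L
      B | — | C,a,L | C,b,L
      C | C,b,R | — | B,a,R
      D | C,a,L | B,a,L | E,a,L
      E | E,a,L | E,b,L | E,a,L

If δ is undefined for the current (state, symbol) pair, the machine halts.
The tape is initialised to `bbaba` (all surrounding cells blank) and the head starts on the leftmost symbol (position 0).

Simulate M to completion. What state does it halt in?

C

state=A head=0 tape=[b]baba__   (A,b)→(A,_,R)
state=A head=1 tape=_[b]aba__   (A,b)→(A,_,R)
state=A head=2 tape=__[a]ba__   (A,a)→(B,_,L)
state=B head=1 tape=_[_]_ba__   (B,_)→(C,b,L)
state=C head=0 tape=[_]b_ba__   (C,_)→(B,a,R)
state=B head=1 tape=a[b]_ba__   (B,b)→(C,a,L)
state=C head=0 tape=[a]a_ba__   (C,a)→(C,b,R)
state=C head=1 tape=b[a]_ba__   (C,a)→(C,b,R)
state=C head=2 tape=bb[_]ba__   (C,_)→(B,a,R)
state=B head=3 tape=bba[b]a__   (B,b)→(C,a,L)
state=C head=2 tape=bb[a]aa__   (C,a)→(C,b,R)
state=C head=3 tape=bbb[a]a__   (C,a)→(C,b,R)
state=C head=4 tape=bbbb[a]__   (C,a)→(C,b,R)
state=C head=5 tape=bbbbb[_]_   (C,_)→(B,a,R)
state=B head=6 tape=bbbbba[_]   (B,_)→(C,b,L)
state=C head=5 tape=bbbbb[a]b   (C,a)→(C,b,R)
state=C head=6 tape=bbbbbb[b]
No transition is defined for (C, b); M halts in state C.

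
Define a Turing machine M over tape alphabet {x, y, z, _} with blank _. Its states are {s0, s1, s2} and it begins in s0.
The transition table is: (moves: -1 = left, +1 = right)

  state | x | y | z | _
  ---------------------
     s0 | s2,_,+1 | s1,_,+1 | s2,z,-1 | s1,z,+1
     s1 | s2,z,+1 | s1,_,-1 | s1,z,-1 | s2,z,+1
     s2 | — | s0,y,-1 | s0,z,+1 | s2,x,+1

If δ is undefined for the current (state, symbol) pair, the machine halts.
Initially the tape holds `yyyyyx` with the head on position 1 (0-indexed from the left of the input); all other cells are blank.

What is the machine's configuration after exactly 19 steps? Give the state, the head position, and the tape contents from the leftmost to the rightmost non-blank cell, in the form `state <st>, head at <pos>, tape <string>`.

state=s0 head=1 tape=_y[y]yyyx   (s0,y)→(s1,_,+1)
state=s1 head=2 tape=_y_[y]yyx   (s1,y)→(s1,_,-1)
state=s1 head=1 tape=_y[_]_yyx   (s1,_)→(s2,z,+1)
state=s2 head=2 tape=_yz[_]yyx   (s2,_)→(s2,x,+1)
state=s2 head=3 tape=_yzx[y]yx   (s2,y)→(s0,y,-1)
state=s0 head=2 tape=_yz[x]yyx   (s0,x)→(s2,_,+1)
state=s2 head=3 tape=_yz_[y]yx   (s2,y)→(s0,y,-1)
state=s0 head=2 tape=_yz[_]yyx   (s0,_)→(s1,z,+1)
state=s1 head=3 tape=_yzz[y]yx   (s1,y)→(s1,_,-1)
state=s1 head=2 tape=_yz[z]_yx   (s1,z)→(s1,z,-1)
state=s1 head=1 tape=_y[z]z_yx   (s1,z)→(s1,z,-1)
state=s1 head=0 tape=_[y]zz_yx   (s1,y)→(s1,_,-1)
state=s1 head=-1 tape=[_]_zz_yx   (s1,_)→(s2,z,+1)
state=s2 head=0 tape=z[_]zz_yx   (s2,_)→(s2,x,+1)
state=s2 head=1 tape=zx[z]z_yx   (s2,z)→(s0,z,+1)
state=s0 head=2 tape=zxz[z]_yx   (s0,z)→(s2,z,-1)
state=s2 head=1 tape=zx[z]z_yx   (s2,z)→(s0,z,+1)
state=s0 head=2 tape=zxz[z]_yx   (s0,z)→(s2,z,-1)
state=s2 head=1 tape=zx[z]z_yx   (s2,z)→(s0,z,+1)
state=s0 head=2 tape=zxz[z]_yx
After 19 steps: state s0, head at 2, tape zxzz_yx.

state s0, head at 2, tape zxzz_yx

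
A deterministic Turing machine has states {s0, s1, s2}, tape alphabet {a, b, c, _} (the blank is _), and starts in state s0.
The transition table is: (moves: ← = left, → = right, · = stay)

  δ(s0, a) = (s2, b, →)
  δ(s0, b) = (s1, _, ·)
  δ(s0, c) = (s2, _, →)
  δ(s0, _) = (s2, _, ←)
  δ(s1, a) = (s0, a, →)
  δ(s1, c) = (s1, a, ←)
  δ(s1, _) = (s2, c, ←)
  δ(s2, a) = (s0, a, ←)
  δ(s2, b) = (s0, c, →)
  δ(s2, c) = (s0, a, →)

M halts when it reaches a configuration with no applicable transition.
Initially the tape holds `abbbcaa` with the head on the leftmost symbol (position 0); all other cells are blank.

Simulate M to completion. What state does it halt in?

s2

s0 | _[a]bbbcaa   read a → write b, move →, go to s2
s2 | _b[b]bbcaa   read b → write c, move →, go to s0
s0 | _bc[b]bcaa   read b → write _, move ·, go to s1
s1 | _bc[_]bcaa   read _ → write c, move ←, go to s2
s2 | _b[c]cbcaa   read c → write a, move →, go to s0
s0 | _ba[c]bcaa   read c → write _, move →, go to s2
s2 | _ba_[b]caa   read b → write c, move →, go to s0
s0 | _ba_c[c]aa   read c → write _, move →, go to s2
s2 | _ba_c_[a]a   read a → write a, move ←, go to s0
s0 | _ba_c[_]aa   read _ → write _, move ←, go to s2
s2 | _ba_[c]_aa   read c → write a, move →, go to s0
s0 | _ba_a[_]aa   read _ → write _, move ←, go to s2
s2 | _ba_[a]_aa   read a → write a, move ←, go to s0
s0 | _ba[_]a_aa   read _ → write _, move ←, go to s2
s2 | _b[a]_a_aa   read a → write a, move ←, go to s0
s0 | _[b]a_a_aa   read b → write _, move ·, go to s1
s1 | _[_]a_a_aa   read _ → write c, move ←, go to s2
s2 | [_]ca_a_aa
No transition is defined for (s2, _); M halts in state s2.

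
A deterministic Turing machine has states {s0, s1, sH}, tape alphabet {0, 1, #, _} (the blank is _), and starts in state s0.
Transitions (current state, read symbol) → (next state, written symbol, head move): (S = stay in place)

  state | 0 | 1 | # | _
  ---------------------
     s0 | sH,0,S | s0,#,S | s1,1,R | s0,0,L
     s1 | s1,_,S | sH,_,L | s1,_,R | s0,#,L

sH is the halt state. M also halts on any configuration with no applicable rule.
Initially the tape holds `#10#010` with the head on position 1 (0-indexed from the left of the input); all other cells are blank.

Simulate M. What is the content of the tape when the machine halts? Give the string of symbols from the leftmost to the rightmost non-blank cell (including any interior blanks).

#1____0

s0 | #[1]0#010   read 1 → write #, move S, go to s0
s0 | #[#]0#010   read # → write 1, move R, go to s1
s1 | #1[0]#010   read 0 → write _, move S, go to s1
s1 | #1[_]#010   read _ → write #, move L, go to s0
s0 | #[1]##010   read 1 → write #, move S, go to s0
s0 | #[#]##010   read # → write 1, move R, go to s1
s1 | #1[#]#010   read # → write _, move R, go to s1
s1 | #1_[#]010   read # → write _, move R, go to s1
s1 | #1__[0]10   read 0 → write _, move S, go to s1
s1 | #1__[_]10   read _ → write #, move L, go to s0
s0 | #1_[_]#10   read _ → write 0, move L, go to s0
s0 | #1[_]0#10   read _ → write 0, move L, go to s0
s0 | #[1]00#10   read 1 → write #, move S, go to s0
s0 | #[#]00#10   read # → write 1, move R, go to s1
s1 | #1[0]0#10   read 0 → write _, move S, go to s1
s1 | #1[_]0#10   read _ → write #, move L, go to s0
s0 | #[1]#0#10   read 1 → write #, move S, go to s0
s0 | #[#]#0#10   read # → write 1, move R, go to s1
s1 | #1[#]0#10   read # → write _, move R, go to s1
s1 | #1_[0]#10   read 0 → write _, move S, go to s1
s1 | #1_[_]#10   read _ → write #, move L, go to s0
s0 | #1[_]##10   read _ → write 0, move L, go to s0
s0 | #[1]0##10   read 1 → write #, move S, go to s0
s0 | #[#]0##10   read # → write 1, move R, go to s1
s1 | #1[0]##10   read 0 → write _, move S, go to s1
s1 | #1[_]##10   read _ → write #, move L, go to s0
s0 | #[1]###10   read 1 → write #, move S, go to s0
s0 | #[#]###10   read # → write 1, move R, go to s1
s1 | #1[#]##10   read # → write _, move R, go to s1
s1 | #1_[#]#10   read # → write _, move R, go to s1
s1 | #1__[#]10   read # → write _, move R, go to s1
s1 | #1___[1]0   read 1 → write _, move L, go to sH
sH | #1__[_]_0
The non-blank tape span at halt is #1____0.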